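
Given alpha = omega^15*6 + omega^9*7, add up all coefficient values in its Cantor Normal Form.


CNF: omega^15*6 + omega^9*7
Coefficients: 6 + 7 = 13

13


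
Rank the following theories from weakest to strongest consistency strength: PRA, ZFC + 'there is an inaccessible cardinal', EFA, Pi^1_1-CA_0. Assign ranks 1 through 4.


Ordering by consistency strength:
1. EFA
2. PRA
3. Pi^1_1-CA_0
4. ZFC + 'there is an inaccessible cardinal'


PRA=2, ZFC + 'there is an inaccessible cardinal'=4, EFA=1, Pi^1_1-CA_0=3


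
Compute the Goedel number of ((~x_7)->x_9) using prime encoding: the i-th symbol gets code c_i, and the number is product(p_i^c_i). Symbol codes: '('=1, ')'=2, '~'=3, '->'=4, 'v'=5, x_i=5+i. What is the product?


Formula: ((~x_7)->x_9)
Symbol codes: [1, 1, 3, 12, 2, 4, 14, 2]
Primes: [2, 3, 5, 7, 11, 13, 17, 19]
p_1^1 = 2^1 = 2
p_2^1 = 3^1 = 3
p_3^3 = 5^3 = 125
p_4^12 = 7^12 = 13841287201
p_5^2 = 11^2 = 121
p_6^4 = 13^4 = 28561
p_7^14 = 17^14 = 168377826559400929
p_8^2 = 19^2 = 361
Product = 2180663348874364285689139442880986916750

2180663348874364285689139442880986916750


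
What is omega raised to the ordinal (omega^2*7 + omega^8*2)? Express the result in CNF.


omega^(omega^2*7 + omega^8*2):
In ordinal addition a term is absorbed by a following term of strictly larger exponent: 2 < 8, so omega^2*7 + omega^8*2 = omega^8*2.
omega raised to a CNF ordinal is a single CNF term: Result = omega^(omega^8*2)

omega^(omega^8*2)


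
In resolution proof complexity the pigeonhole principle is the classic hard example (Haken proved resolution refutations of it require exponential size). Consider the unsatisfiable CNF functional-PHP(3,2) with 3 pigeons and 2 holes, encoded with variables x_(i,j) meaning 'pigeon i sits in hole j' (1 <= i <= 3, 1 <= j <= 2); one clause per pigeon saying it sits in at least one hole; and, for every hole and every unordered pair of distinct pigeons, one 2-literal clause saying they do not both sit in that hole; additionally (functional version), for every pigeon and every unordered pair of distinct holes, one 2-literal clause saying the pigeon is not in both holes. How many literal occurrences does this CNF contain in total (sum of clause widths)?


functional-PHP(3,2): 3 pigeons, 2 holes, 3*2 = 6 variables.
- pigeon clauses: one per pigeon -> 3 clauses of width 2 -> 6 literals
- hole clauses: 2 holes * C(3,2) = 2 * 3 -> 6 clauses of width 2 -> 12 literals
- functional clauses: 3 pigeons * C(2,2) = 3 * 1 -> 3 clauses of width 2 -> 6 literals
Total literal occurrences = 6 + 12 + 6 = 24

24


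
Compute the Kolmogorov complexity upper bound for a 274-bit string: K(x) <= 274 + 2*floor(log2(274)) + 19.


floor(log2(274)) = 8
2 * 8 = 16
K(x) <= 274 + 16 + 19 = 309

309


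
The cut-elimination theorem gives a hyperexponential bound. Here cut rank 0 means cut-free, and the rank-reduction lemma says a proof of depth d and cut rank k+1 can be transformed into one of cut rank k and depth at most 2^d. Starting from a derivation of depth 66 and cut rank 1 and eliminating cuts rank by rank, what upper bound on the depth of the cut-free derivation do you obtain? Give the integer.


Each rank reduction sends depth d to at most 2^d; cut rank r needs r reductions.
2_0(66) = 66
2_1(66) = 2^66 = 73786976294838206464
Cut-free depth bound = 73786976294838206464

73786976294838206464


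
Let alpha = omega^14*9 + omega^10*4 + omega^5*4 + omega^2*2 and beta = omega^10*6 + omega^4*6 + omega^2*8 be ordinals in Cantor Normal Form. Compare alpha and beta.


Compare term by term from highest exponent:
alpha = omega^14*9 + omega^10*4 + omega^5*4 + omega^2*2
beta = omega^10*6 + omega^4*6 + omega^2*8
Term 1: alpha has omega^14*9, beta has omega^10*6
Term 2: alpha has omega^10*4, beta has omega^4*6
Term 3: alpha has omega^5*4, beta has omega^2*8
Term 4: alpha has omega^2*2, beta has omega^0*0
Result: alpha > beta

alpha > beta


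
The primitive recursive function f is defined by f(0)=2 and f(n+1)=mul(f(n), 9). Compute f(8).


f(0) = 2
f(1) = mul(f(0), 9) = mul(2, 9) = 18
f(2) = mul(f(1), 9) = mul(18, 9) = 162
f(3) = mul(f(2), 9) = mul(162, 9) = 1458
f(4) = mul(f(3), 9) = mul(1458, 9) = 13122
f(5) = mul(f(4), 9) = mul(13122, 9) = 118098
f(6) = mul(f(5), 9) = mul(118098, 9) = 1062882
f(7) = mul(f(6), 9) = mul(1062882, 9) = 9565938
f(8) = mul(f(7), 9) = mul(9565938, 9) = 86093442


86093442


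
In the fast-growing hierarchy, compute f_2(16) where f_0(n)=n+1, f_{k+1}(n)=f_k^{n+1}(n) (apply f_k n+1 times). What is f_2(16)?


f_2(16) = f_1^17(16)
f_1(m) = 2m + 1.
Iterating: f_1^k(n) = 2^k*(n+1) - 1.
f_2(16) = 2^17*(16+1) - 1 = 131072*17 - 1 = 2228223

2228223


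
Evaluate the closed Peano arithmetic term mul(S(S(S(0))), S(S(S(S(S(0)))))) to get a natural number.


mul(S^3(0), S^5(0)):
S^3(0) = 3
S^5(0) = 5
3 * 5 = 15

15


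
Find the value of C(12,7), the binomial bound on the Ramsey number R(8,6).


R(8,6) <= C(8+6-2, 8-1) = C(12, 7)
C(12, 7) = 12! / (7! * 5!)
= 792

792


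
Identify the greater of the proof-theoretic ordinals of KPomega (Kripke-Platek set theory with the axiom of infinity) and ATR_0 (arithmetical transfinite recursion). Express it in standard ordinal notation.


Proof-theoretic ordinal of KPomega (Kripke-Platek set theory with the axiom of infinity): psi_0(epsilon_{Omega+1})
Proof-theoretic ordinal of ATR_0 (arithmetical transfinite recursion): Gamma_0
Comparing: Gamma_0 < psi_0(epsilon_{Omega+1}).
The larger ordinal is psi_0(epsilon_{Omega+1}) (from KPomega (Kripke-Platek set theory with the axiom of infinity)).

psi_0(epsilon_{Omega+1})


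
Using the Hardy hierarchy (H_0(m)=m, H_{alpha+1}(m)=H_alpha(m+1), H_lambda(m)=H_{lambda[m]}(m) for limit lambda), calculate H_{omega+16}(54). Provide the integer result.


H_{omega+16}(54):
Unwind the 16 successor steps: H_{omega+16}(54) = H_omega(54+16) = H_omega(70).
H_omega(m) = H_m(m) = m + m = 2m.
Result = 2 * 70 = 140

140


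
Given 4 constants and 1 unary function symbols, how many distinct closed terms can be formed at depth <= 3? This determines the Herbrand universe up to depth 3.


Herbrand terms by depth:
Depth 0: 4 constants
Depth 1: 4 new terms (running total: 8)
Depth 2: 4 new terms (running total: 12)
Depth 3: 4 new terms (running total: 16)
Total distinct ground terms = 16

16


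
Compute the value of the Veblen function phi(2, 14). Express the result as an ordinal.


phi(2, 14):
phi(2, beta) = zeta_beta (the beta-th zeta number, fixed point of epsilon).
phi(2, 14) = zeta_14

zeta_14


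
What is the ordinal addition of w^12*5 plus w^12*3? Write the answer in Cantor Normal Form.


Ordinal addition w^12*5 + w^12*3:
Both terms have the same exponent 12.
w^e*c + w^e*d = w^e*(c+d).
Result = w^12*(5+3) = w^12*8

w^12*8


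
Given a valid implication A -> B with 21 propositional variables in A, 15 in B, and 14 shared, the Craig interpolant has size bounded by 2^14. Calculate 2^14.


Shared atoms = 14
Craig interpolant size bound = 2^14
= 16384

16384


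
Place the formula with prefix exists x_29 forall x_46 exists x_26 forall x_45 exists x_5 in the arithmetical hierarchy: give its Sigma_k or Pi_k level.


Leading quantifier is exists, so the class is Sigma.
Number of quantifier blocks = alternations + 1 = 4 + 1 = 5.
Classification: Sigma_5

Sigma_5


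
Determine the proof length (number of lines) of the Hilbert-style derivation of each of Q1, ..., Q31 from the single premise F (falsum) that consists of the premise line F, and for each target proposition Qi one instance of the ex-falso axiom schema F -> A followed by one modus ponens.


Ex falso, line by line:
- 1 premise line (F)
- 31 targets, each needing 1 axiom instance (F -> Qi) + 1 MP = 2 lines: 2 * 31 = 62
Total = 1 + 62 = 63 lines.

63


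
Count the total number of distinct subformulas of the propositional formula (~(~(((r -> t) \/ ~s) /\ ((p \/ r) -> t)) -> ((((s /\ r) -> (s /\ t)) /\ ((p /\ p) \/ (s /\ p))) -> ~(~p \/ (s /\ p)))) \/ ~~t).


Formula: (~(~(((r -> t) \/ ~s) /\ ((p \/ r) -> t)) -> ((((s /\ r) -> (s /\ t)) /\ ((p /\ p) \/ (s /\ p))) -> ~(~p \/ (s /\ p)))) \/ ~~t)
Subformulas found:
  1. r
  2. s
  3. t
  4. p
  5. ~t
  6. ~p
  7. ~s
  8. ~~t
  9. (s /\ p)
  10. (s /\ t)
  11. (s /\ r)
  12. (r -> t)
  13. (p /\ p)
  14. (p \/ r)
  15. ((p \/ r) -> t)
  16. ((r -> t) \/ ~s)
  17. (~p \/ (s /\ p))
  18. ~(~p \/ (s /\ p))
  19. ((p /\ p) \/ (s /\ p))
  20. ((s /\ r) -> (s /\ t))
  21. (((r -> t) \/ ~s) /\ ((p \/ r) -> t))
  22. ~(((r -> t) \/ ~s) /\ ((p \/ r) -> t))
  23. (((s /\ r) -> (s /\ t)) /\ ((p /\ p) \/ (s /\ p)))
  24. ((((s /\ r) -> (s /\ t)) /\ ((p /\ p) \/ (s /\ p))) -> ~(~p \/ (s /\ p)))
  25. (~(((r -> t) \/ ~s) /\ ((p \/ r) -> t)) -> ((((s /\ r) -> (s /\ t)) /\ ((p /\ p) \/ (s /\ p))) -> ~(~p \/ (s /\ p))))
  26. ~(~(((r -> t) \/ ~s) /\ ((p \/ r) -> t)) -> ((((s /\ r) -> (s /\ t)) /\ ((p /\ p) \/ (s /\ p))) -> ~(~p \/ (s /\ p))))
  27. (~(~(((r -> t) \/ ~s) /\ ((p \/ r) -> t)) -> ((((s /\ r) -> (s /\ t)) /\ ((p /\ p) \/ (s /\ p))) -> ~(~p \/ (s /\ p)))) \/ ~~t)
Total distinct subformulas = 27

27


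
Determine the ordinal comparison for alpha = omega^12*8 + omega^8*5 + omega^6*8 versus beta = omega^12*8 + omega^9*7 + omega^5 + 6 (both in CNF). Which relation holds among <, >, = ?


Compare term by term from highest exponent:
alpha = omega^12*8 + omega^8*5 + omega^6*8
beta = omega^12*8 + omega^9*7 + omega^5 + 6
Term 1: alpha has omega^12*8, beta has omega^12*8
Term 2: alpha has omega^8*5, beta has omega^9*7
Term 3: alpha has omega^6*8, beta has omega^5*1
Term 4: alpha has omega^0*0, beta has omega^0*6
Result: alpha < beta

alpha < beta


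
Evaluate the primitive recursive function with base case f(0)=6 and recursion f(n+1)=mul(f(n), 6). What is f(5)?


f(0) = 6
f(1) = mul(f(0), 6) = mul(6, 6) = 36
f(2) = mul(f(1), 6) = mul(36, 6) = 216
f(3) = mul(f(2), 6) = mul(216, 6) = 1296
f(4) = mul(f(3), 6) = mul(1296, 6) = 7776
f(5) = mul(f(4), 6) = mul(7776, 6) = 46656


46656


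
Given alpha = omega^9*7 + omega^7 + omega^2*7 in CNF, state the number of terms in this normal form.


CNF: omega^9*7 + omega^7 + omega^2*7
Count the summands separated by '+':
  term 1: omega^9*7
  term 2: omega^7
  term 3: omega^2*7
Total terms = 3

3


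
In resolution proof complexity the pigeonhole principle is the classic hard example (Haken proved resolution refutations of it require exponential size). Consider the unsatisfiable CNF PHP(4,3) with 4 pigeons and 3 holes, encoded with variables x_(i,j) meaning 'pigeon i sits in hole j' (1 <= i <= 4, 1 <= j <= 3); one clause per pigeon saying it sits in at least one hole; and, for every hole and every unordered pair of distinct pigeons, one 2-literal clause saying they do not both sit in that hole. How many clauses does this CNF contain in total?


PHP(4,3): 4 pigeons, 3 holes, 4*3 = 12 variables.
- pigeon clauses: one per pigeon -> 4 clauses
- hole clauses: 3 holes * C(4,2) = 3 * 6 -> 18 clauses
Total clauses = 4 + 18 = 22

22


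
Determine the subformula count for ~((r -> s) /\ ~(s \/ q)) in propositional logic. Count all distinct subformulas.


Formula: ~((r -> s) /\ ~(s \/ q))
Subformulas found:
  1. q
  2. s
  3. r
  4. (s \/ q)
  5. (r -> s)
  6. ~(s \/ q)
  7. ((r -> s) /\ ~(s \/ q))
  8. ~((r -> s) /\ ~(s \/ q))
Total distinct subformulas = 8

8


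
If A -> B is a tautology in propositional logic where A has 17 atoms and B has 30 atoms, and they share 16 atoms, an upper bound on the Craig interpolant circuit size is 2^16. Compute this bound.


Shared atoms = 16
Craig interpolant size bound = 2^16
= 65536

65536


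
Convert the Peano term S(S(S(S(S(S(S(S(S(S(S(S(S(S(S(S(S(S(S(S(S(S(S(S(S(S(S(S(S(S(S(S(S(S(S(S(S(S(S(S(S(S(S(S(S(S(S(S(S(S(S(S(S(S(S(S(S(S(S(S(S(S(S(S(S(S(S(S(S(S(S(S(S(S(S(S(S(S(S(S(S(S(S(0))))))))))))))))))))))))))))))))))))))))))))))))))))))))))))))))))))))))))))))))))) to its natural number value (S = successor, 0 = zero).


Counting successors applied to 0:
83 applications of S to 0 = 83

83


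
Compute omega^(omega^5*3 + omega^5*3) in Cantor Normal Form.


omega^(omega^5*3 + omega^5*3):
Both terms of the exponent have the same exponent 5, so they merge: omega^5*3 + omega^5*3 = omega^5*(3+3) = omega^5*6.
omega raised to a CNF ordinal is a single CNF term: Result = omega^(omega^5*6)

omega^(omega^5*6)


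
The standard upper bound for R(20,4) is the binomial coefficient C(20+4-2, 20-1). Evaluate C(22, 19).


R(20,4) <= C(20+4-2, 20-1) = C(22, 19)
C(22, 19) = 22! / (19! * 3!)
= 1540

1540


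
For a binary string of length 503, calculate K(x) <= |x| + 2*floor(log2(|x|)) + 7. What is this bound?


floor(log2(503)) = 8
2 * 8 = 16
K(x) <= 503 + 16 + 7 = 526

526


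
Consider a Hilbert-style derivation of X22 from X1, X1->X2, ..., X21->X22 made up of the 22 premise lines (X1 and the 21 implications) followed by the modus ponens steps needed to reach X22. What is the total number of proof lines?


We have 22 premise lines: X1 and 21 implications.
Each implication is detached once by MP, giving 21 MP lines.
22 premise lines + 21 MP lines = 43 total lines.

43


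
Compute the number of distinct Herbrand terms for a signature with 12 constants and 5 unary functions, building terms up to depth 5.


Herbrand terms by depth:
Depth 0: 12 constants
Depth 1: 60 new terms (running total: 72)
Depth 2: 300 new terms (running total: 372)
Depth 3: 1500 new terms (running total: 1872)
Depth 4: 7500 new terms (running total: 9372)
Depth 5: 37500 new terms (running total: 46872)
Total distinct ground terms = 46872

46872


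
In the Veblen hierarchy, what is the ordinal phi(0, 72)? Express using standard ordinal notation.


phi(0, 72):
phi(0, beta) = omega^beta by definition.
phi(0, 72) = omega^72

omega^72


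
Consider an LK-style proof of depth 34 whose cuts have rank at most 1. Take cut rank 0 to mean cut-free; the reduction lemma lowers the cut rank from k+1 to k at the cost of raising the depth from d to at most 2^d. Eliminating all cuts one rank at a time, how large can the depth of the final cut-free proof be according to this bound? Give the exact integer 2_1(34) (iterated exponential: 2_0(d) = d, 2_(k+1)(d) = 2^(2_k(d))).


Each rank reduction sends depth d to at most 2^d; cut rank r needs r reductions.
2_0(34) = 34
2_1(34) = 2^34 = 17179869184
Cut-free depth bound = 17179869184

17179869184


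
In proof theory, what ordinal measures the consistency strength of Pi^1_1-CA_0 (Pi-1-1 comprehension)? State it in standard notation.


The proof-theoretic ordinal of Pi^1_1-CA_0 (Pi-1-1 comprehension) is a standard result in ordinal analysis.
This ordinal is the supremum of order types of primitive recursive well-orderings
that the theory can prove to be well-ordered.
For Pi^1_1-CA_0 (Pi-1-1 comprehension), the proof-theoretic ordinal is psi_0(Omega_omega).

psi_0(Omega_omega)


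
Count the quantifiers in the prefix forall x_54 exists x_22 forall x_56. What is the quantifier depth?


Quantifier prefix has 3 quantifier symbols.
Quantifier depth = 3

3


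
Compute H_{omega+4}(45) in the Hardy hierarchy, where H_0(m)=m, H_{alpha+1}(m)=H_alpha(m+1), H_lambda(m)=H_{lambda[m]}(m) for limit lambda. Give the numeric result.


H_{omega+4}(45):
Unwind the 4 successor steps: H_{omega+4}(45) = H_omega(45+4) = H_omega(49).
H_omega(m) = H_m(m) = m + m = 2m.
Result = 2 * 49 = 98

98


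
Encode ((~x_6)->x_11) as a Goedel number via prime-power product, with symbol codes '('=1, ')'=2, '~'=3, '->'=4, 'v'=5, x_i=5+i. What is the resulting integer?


Formula: ((~x_6)->x_11)
Symbol codes: [1, 1, 3, 11, 2, 4, 16, 2]
Primes: [2, 3, 5, 7, 11, 13, 17, 19]
p_1^1 = 2^1 = 2
p_2^1 = 3^1 = 3
p_3^3 = 5^3 = 125
p_4^11 = 7^11 = 1977326743
p_5^2 = 11^2 = 121
p_6^4 = 13^4 = 28561
p_7^16 = 17^16 = 48661191875666868481
p_8^2 = 19^2 = 361
Product = 90030243974955896937737328427515031277250

90030243974955896937737328427515031277250


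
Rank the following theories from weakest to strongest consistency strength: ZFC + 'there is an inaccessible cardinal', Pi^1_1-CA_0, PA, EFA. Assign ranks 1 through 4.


Ordering by consistency strength:
1. EFA
2. PA
3. Pi^1_1-CA_0
4. ZFC + 'there is an inaccessible cardinal'


ZFC + 'there is an inaccessible cardinal'=4, Pi^1_1-CA_0=3, PA=2, EFA=1


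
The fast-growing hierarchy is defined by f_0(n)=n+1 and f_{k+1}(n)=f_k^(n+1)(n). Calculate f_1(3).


f_1(3) = f_0^4(3)
f_0 adds 1 each time, applied 4 times.
f_1(3) = 3 + 4 = 7

7


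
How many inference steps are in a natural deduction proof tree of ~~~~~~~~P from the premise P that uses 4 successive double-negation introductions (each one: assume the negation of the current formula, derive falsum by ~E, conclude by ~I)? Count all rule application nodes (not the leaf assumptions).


Each double-negation introduction (from C infer ~~C) uses 2 inference nodes: one ~E (C and ~C give falsum) and one ~I (discharge ~C).
4 double negations = 4 * 2 = 8 inference nodes.

8


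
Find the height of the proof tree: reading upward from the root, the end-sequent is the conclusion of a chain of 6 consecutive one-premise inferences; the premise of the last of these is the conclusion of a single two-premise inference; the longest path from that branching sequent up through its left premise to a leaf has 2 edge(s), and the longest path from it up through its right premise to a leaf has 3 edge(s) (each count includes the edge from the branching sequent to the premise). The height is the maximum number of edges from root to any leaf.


Longest path through the left premise: 2 edges (measured from the branching sequent)
Longest path through the right premise: 3 edges
Height of the subtree rooted at the branching sequent: max(2, 3) = 3
The branching sequent sits 6 edges above the root (the chain of one-premise inferences), so height = 3 + 6 = 9

9


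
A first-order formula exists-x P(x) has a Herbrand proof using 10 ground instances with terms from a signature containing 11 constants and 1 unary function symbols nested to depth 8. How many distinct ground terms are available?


Herbrand terms by depth:
Depth 0: 11 constants
Depth 1: 11 new terms (running total: 22)
Depth 2: 11 new terms (running total: 33)
Depth 3: 11 new terms (running total: 44)
Depth 4: 11 new terms (running total: 55)
Depth 5: 11 new terms (running total: 66)
Depth 6: 11 new terms (running total: 77)
Depth 7: 11 new terms (running total: 88)
Depth 8: 11 new terms (running total: 99)
Total distinct ground terms = 99

99


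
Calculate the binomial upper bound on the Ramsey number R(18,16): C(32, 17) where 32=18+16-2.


R(18,16) <= C(18+16-2, 18-1) = C(32, 17)
C(32, 17) = 32! / (17! * 15!)
= 565722720

565722720


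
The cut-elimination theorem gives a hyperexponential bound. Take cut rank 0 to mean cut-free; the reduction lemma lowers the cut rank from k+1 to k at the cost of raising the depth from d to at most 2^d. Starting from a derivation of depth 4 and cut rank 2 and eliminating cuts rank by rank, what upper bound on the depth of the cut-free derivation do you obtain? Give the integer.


Each rank reduction sends depth d to at most 2^d; cut rank r needs r reductions.
2_0(4) = 4
2_1(4) = 2^4 = 16
2_2(4) = 2^16 = 65536
Cut-free depth bound = 65536

65536


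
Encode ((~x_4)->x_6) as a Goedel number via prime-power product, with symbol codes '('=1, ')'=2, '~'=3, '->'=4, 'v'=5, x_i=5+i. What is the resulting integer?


Formula: ((~x_4)->x_6)
Symbol codes: [1, 1, 3, 9, 2, 4, 11, 2]
Primes: [2, 3, 5, 7, 11, 13, 17, 19]
p_1^1 = 2^1 = 2
p_2^1 = 3^1 = 3
p_3^3 = 5^3 = 125
p_4^9 = 7^9 = 40353607
p_5^2 = 11^2 = 121
p_6^4 = 13^4 = 28561
p_7^11 = 17^11 = 34271896307633
p_8^2 = 19^2 = 361
Product = 1294040116614731479753031875853250

1294040116614731479753031875853250


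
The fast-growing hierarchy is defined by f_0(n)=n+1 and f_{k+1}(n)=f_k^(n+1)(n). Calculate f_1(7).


f_1(7) = f_0^8(7)
f_0 adds 1 each time, applied 8 times.
f_1(7) = 7 + 8 = 15

15


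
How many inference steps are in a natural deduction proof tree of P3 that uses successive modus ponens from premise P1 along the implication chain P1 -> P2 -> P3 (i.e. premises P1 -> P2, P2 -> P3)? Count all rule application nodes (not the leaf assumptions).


We have a chain: P1 -> P2 -> P3.
Each modus ponens application produces the next variable.
The chain has 3 propositions, so 3-1 = 2 modus ponens steps.
Total inference nodes = 2

2


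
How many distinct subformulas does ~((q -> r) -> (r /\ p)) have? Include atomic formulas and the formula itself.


Formula: ~((q -> r) -> (r /\ p))
Subformulas found:
  1. q
  2. r
  3. p
  4. (q -> r)
  5. (r /\ p)
  6. ((q -> r) -> (r /\ p))
  7. ~((q -> r) -> (r /\ p))
Total distinct subformulas = 7

7


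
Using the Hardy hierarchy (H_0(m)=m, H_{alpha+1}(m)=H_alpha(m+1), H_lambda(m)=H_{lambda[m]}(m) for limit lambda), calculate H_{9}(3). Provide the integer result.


H_9(3):
For finite ordinals k, H_k(n) = n + k (each successor step adds 1).
H_9(3) = 3 + 9 = 12

12


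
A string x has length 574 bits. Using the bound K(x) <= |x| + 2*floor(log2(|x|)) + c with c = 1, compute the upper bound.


floor(log2(574)) = 9
2 * 9 = 18
K(x) <= 574 + 18 + 1 = 593

593


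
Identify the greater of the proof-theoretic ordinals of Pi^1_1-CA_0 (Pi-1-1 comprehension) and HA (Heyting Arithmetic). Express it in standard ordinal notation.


Proof-theoretic ordinal of Pi^1_1-CA_0 (Pi-1-1 comprehension): psi_0(Omega_omega)
Proof-theoretic ordinal of HA (Heyting Arithmetic): epsilon_0
Comparing: epsilon_0 < psi_0(Omega_omega).
The larger ordinal is psi_0(Omega_omega) (from Pi^1_1-CA_0 (Pi-1-1 comprehension)).

psi_0(Omega_omega)


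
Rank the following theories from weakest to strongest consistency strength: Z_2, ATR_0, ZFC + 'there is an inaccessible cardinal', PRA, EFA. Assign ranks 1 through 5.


Ordering by consistency strength:
1. EFA
2. PRA
3. ATR_0
4. Z_2
5. ZFC + 'there is an inaccessible cardinal'


Z_2=4, ATR_0=3, ZFC + 'there is an inaccessible cardinal'=5, PRA=2, EFA=1


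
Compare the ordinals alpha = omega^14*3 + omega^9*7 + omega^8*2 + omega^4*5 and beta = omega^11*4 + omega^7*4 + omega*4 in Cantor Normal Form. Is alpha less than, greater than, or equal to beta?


Compare term by term from highest exponent:
alpha = omega^14*3 + omega^9*7 + omega^8*2 + omega^4*5
beta = omega^11*4 + omega^7*4 + omega*4
Term 1: alpha has omega^14*3, beta has omega^11*4
Term 2: alpha has omega^9*7, beta has omega^7*4
Term 3: alpha has omega^8*2, beta has omega^1*4
Term 4: alpha has omega^4*5, beta has omega^0*0
Result: alpha > beta

alpha > beta


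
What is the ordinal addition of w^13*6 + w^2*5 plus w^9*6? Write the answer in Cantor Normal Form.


Ordinal addition (w^13*6 + w^2*5) + w^9*6:
alpha's leading term has exponent 13 > beta's exponent 9, so it survives.
alpha's tail term has exponent 2 < beta's exponent 9, so it is absorbed by beta.
In ordinal addition, any term followed by a strictly larger-exponent term is absorbed.
Result = w^13*6 + w^9*6

w^13*6 + w^9*6


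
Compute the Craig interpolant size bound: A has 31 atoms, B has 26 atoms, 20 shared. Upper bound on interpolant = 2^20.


Shared atoms = 20
Craig interpolant size bound = 2^20
= 1048576

1048576


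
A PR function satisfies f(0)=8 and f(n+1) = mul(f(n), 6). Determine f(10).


f(0) = 8
f(1) = mul(f(0), 6) = mul(8, 6) = 48
f(2) = mul(f(1), 6) = mul(48, 6) = 288
f(3) = mul(f(2), 6) = mul(288, 6) = 1728
f(4) = mul(f(3), 6) = mul(1728, 6) = 10368
f(5) = mul(f(4), 6) = mul(10368, 6) = 62208
f(6) = mul(f(5), 6) = mul(62208, 6) = 373248
f(7) = mul(f(6), 6) = mul(373248, 6) = 2239488
f(8) = mul(f(7), 6) = mul(2239488, 6) = 13436928
f(9) = mul(f(8), 6) = mul(13436928, 6) = 80621568
f(10) = mul(f(9), 6) = mul(80621568, 6) = 483729408


483729408


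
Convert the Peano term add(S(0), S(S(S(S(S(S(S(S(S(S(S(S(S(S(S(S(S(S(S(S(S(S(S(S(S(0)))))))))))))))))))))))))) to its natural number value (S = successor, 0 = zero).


add(S^1(0), S^25(0)):
S^1(0) = 1
S^25(0) = 25
1 + 25 = 26

26


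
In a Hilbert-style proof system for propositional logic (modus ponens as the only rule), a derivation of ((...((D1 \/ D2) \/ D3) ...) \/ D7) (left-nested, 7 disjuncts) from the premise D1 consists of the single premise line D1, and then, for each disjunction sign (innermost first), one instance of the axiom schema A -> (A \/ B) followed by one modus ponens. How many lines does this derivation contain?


Building the left-nested 7-ary disjunction from D1:
- 1 premise line (D1)
- 7 disjuncts means 6 disjunction signs; each needs 1 axiom instance + 1 MP = 2 lines: 2 * 6 = 12
Total = 1 + 12 = 13 lines.

13


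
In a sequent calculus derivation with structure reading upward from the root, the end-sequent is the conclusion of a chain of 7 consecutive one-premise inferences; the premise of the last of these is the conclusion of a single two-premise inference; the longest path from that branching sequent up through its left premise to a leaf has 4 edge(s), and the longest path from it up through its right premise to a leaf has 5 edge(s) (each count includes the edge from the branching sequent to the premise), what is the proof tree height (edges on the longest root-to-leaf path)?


Longest path through the left premise: 4 edges (measured from the branching sequent)
Longest path through the right premise: 5 edges
Height of the subtree rooted at the branching sequent: max(4, 5) = 5
The branching sequent sits 7 edges above the root (the chain of one-premise inferences), so height = 5 + 7 = 12

12


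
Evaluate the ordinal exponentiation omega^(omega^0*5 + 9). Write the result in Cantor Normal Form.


omega^(omega^0*5 + 9):
omega^0 = 1, so the exponent is 5 + 9 = 14 (finite ordinal addition).
Result = omega^14, already a single CNF term.

omega^14


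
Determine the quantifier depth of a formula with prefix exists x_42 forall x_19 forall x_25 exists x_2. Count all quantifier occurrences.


Quantifier prefix has 4 quantifier symbols.
Quantifier depth = 4

4


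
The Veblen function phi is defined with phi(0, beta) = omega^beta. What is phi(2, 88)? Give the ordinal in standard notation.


phi(2, 88):
phi(2, beta) = zeta_beta (the beta-th zeta number, fixed point of epsilon).
phi(2, 88) = zeta_88

zeta_88


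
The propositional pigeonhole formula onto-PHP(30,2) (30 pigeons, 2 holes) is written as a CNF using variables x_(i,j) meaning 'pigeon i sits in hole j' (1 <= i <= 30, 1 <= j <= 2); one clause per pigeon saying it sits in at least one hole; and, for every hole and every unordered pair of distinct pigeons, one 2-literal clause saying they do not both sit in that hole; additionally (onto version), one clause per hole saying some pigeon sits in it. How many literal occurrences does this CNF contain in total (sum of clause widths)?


onto-PHP(30,2): 30 pigeons, 2 holes, 30*2 = 60 variables.
- pigeon clauses: one per pigeon -> 30 clauses of width 2 -> 60 literals
- hole clauses: 2 holes * C(30,2) = 2 * 435 -> 870 clauses of width 2 -> 1740 literals
- onto clauses: one per hole -> 2 clauses of width 30 -> 60 literals
Total literal occurrences = 60 + 1740 + 60 = 1860

1860


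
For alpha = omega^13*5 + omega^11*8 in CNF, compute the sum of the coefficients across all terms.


CNF: omega^13*5 + omega^11*8
Coefficients: 5 + 8 = 13

13


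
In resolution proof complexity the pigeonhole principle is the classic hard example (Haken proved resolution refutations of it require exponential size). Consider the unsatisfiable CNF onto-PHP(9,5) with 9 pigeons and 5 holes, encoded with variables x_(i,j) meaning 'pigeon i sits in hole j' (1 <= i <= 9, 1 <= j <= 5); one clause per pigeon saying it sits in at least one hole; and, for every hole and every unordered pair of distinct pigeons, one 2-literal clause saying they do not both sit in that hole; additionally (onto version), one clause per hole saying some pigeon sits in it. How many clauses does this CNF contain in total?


onto-PHP(9,5): 9 pigeons, 5 holes, 9*5 = 45 variables.
- pigeon clauses: one per pigeon -> 9 clauses
- hole clauses: 5 holes * C(9,2) = 5 * 36 -> 180 clauses
- onto clauses: one per hole -> 5 clauses
Total clauses = 9 + 180 + 5 = 194

194


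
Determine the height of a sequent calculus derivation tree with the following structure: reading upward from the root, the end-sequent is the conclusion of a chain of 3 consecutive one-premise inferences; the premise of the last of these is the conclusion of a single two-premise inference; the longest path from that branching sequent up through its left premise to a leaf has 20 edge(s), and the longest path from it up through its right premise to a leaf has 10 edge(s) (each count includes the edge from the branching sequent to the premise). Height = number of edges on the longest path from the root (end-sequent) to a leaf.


Longest path through the left premise: 20 edges (measured from the branching sequent)
Longest path through the right premise: 10 edges
Height of the subtree rooted at the branching sequent: max(20, 10) = 20
The branching sequent sits 3 edges above the root (the chain of one-premise inferences), so height = 20 + 3 = 23

23


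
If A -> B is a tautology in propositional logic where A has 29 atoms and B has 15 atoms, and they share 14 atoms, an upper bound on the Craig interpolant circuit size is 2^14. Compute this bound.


Shared atoms = 14
Craig interpolant size bound = 2^14
= 16384

16384


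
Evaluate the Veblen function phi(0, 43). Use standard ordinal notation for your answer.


phi(0, 43):
phi(0, beta) = omega^beta by definition.
phi(0, 43) = omega^43

omega^43


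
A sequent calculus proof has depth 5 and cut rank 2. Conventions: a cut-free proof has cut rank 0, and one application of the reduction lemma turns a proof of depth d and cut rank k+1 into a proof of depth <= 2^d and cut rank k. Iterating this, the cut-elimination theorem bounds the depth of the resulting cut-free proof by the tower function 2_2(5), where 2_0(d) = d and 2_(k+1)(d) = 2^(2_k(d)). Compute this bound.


Each rank reduction sends depth d to at most 2^d; cut rank r needs r reductions.
2_0(5) = 5
2_1(5) = 2^5 = 32
2_2(5) = 2^32 = 4294967296
Cut-free depth bound = 4294967296

4294967296


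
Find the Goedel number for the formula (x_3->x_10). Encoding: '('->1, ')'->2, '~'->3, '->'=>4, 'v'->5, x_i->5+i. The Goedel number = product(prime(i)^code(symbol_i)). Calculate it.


Formula: (x_3->x_10)
Symbol codes: [1, 8, 4, 15, 2]
Primes: [2, 3, 5, 7, 11]
p_1^1 = 2^1 = 2
p_2^8 = 3^8 = 6561
p_3^4 = 5^4 = 625
p_4^15 = 7^15 = 4747561509943
p_5^2 = 11^2 = 121
Product = 4711248598843823478750

4711248598843823478750


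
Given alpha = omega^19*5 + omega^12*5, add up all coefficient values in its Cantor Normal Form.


CNF: omega^19*5 + omega^12*5
Coefficients: 5 + 5 = 10

10


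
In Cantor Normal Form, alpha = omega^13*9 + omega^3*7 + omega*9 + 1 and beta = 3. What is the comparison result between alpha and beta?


Compare term by term from highest exponent:
alpha = omega^13*9 + omega^3*7 + omega*9 + 1
beta = 3
Term 1: alpha has omega^13*9, beta has omega^0*3
Term 2: alpha has omega^3*7, beta has omega^0*0
Term 3: alpha has omega^1*9, beta has omega^0*0
Term 4: alpha has omega^0*1, beta has omega^0*0
Result: alpha > beta

alpha > beta


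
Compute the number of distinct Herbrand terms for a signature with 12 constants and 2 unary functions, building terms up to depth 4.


Herbrand terms by depth:
Depth 0: 12 constants
Depth 1: 24 new terms (running total: 36)
Depth 2: 48 new terms (running total: 84)
Depth 3: 96 new terms (running total: 180)
Depth 4: 192 new terms (running total: 372)
Total distinct ground terms = 372

372


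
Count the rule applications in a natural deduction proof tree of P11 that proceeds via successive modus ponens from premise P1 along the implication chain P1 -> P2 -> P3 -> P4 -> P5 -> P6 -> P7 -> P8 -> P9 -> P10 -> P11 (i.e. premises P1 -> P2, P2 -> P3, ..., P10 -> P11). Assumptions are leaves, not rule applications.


We have a chain: P1 -> P2 -> P3 -> P4 -> P5 -> P6 -> P7 -> P8 -> P9 -> P10 -> P11.
Each modus ponens application produces the next variable.
The chain has 11 propositions, so 11-1 = 10 modus ponens steps.
Total inference nodes = 10

10


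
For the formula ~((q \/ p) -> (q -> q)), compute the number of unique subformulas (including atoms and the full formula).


Formula: ~((q \/ p) -> (q -> q))
Subformulas found:
  1. q
  2. p
  3. (q \/ p)
  4. (q -> q)
  5. ((q \/ p) -> (q -> q))
  6. ~((q \/ p) -> (q -> q))
Total distinct subformulas = 6

6


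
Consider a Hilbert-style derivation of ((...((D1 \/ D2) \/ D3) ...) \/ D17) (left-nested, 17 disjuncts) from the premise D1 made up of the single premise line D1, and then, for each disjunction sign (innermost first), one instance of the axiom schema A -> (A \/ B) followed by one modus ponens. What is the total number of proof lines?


Building the left-nested 17-ary disjunction from D1:
- 1 premise line (D1)
- 17 disjuncts means 16 disjunction signs; each needs 1 axiom instance + 1 MP = 2 lines: 2 * 16 = 32
Total = 1 + 32 = 33 lines.

33


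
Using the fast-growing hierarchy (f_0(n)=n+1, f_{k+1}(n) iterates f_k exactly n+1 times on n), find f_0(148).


f_0(148) = 148 + 1 = 149

149


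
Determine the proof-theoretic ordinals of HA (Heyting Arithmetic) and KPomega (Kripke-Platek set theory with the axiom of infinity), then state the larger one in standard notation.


Proof-theoretic ordinal of HA (Heyting Arithmetic): epsilon_0
Proof-theoretic ordinal of KPomega (Kripke-Platek set theory with the axiom of infinity): psi_0(epsilon_{Omega+1})
Comparing: epsilon_0 < psi_0(epsilon_{Omega+1}).
The larger ordinal is psi_0(epsilon_{Omega+1}) (from KPomega (Kripke-Platek set theory with the axiom of infinity)).

psi_0(epsilon_{Omega+1})


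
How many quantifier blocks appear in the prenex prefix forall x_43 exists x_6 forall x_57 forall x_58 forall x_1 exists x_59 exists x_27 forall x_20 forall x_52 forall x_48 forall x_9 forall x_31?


Alternations = 4.
Blocks = alternations + 1 = 5

5


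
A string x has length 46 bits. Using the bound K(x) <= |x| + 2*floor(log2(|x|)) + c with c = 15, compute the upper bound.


floor(log2(46)) = 5
2 * 5 = 10
K(x) <= 46 + 10 + 15 = 71

71


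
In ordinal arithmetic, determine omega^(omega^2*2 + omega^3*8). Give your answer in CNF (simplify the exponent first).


omega^(omega^2*2 + omega^3*8):
In ordinal addition a term is absorbed by a following term of strictly larger exponent: 2 < 3, so omega^2*2 + omega^3*8 = omega^3*8.
omega raised to a CNF ordinal is a single CNF term: Result = omega^(omega^3*8)

omega^(omega^3*8)


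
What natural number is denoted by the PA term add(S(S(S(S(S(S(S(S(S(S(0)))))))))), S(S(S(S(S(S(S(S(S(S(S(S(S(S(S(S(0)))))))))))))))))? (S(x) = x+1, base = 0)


add(S^10(0), S^16(0)):
S^10(0) = 10
S^16(0) = 16
10 + 16 = 26

26


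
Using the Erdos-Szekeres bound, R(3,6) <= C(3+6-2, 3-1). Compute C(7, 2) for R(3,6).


R(3,6) <= C(3+6-2, 3-1) = C(7, 2)
C(7, 2) = 7! / (2! * 5!)
= 21

21


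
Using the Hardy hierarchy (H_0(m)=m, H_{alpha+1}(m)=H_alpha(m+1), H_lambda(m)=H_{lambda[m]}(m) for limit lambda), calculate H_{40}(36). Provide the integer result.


H_40(36):
For finite ordinals k, H_k(n) = n + k (each successor step adds 1).
H_40(36) = 36 + 40 = 76

76


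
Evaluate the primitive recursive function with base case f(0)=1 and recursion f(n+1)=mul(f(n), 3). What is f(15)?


f(0) = 1
f(1) = mul(f(0), 3) = mul(1, 3) = 3
f(2) = mul(f(1), 3) = mul(3, 3) = 9
f(3) = mul(f(2), 3) = mul(9, 3) = 27
f(4) = mul(f(3), 3) = mul(27, 3) = 81
f(5) = mul(f(4), 3) = mul(81, 3) = 243
f(6) = mul(f(5), 3) = mul(243, 3) = 729
f(7) = mul(f(6), 3) = mul(729, 3) = 2187
f(8) = mul(f(7), 3) = mul(2187, 3) = 6561
f(9) = mul(f(8), 3) = mul(6561, 3) = 19683
f(10) = mul(f(9), 3) = mul(19683, 3) = 59049
f(11) = mul(f(10), 3) = mul(59049, 3) = 177147
f(12) = mul(f(11), 3) = mul(177147, 3) = 531441
f(13) = mul(f(12), 3) = mul(531441, 3) = 1594323
f(14) = mul(f(13), 3) = mul(1594323, 3) = 4782969
f(15) = mul(f(14), 3) = mul(4782969, 3) = 14348907


14348907


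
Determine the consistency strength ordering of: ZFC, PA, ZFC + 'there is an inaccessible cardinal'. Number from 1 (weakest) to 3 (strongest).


Ordering by consistency strength:
1. PA
2. ZFC
3. ZFC + 'there is an inaccessible cardinal'


ZFC=2, PA=1, ZFC + 'there is an inaccessible cardinal'=3


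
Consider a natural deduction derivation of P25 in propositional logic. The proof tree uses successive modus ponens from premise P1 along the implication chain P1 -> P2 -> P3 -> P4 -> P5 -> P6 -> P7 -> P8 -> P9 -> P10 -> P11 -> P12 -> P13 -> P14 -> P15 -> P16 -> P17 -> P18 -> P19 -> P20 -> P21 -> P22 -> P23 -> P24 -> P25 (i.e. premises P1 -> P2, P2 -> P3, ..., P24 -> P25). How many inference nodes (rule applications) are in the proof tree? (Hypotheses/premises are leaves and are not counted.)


We have a chain: P1 -> P2 -> P3 -> P4 -> P5 -> P6 -> P7 -> P8 -> P9 -> P10 -> P11 -> P12 -> P13 -> P14 -> P15 -> P16 -> P17 -> P18 -> P19 -> P20 -> P21 -> P22 -> P23 -> P24 -> P25.
Each modus ponens application produces the next variable.
The chain has 25 propositions, so 25-1 = 24 modus ponens steps.
Total inference nodes = 24

24


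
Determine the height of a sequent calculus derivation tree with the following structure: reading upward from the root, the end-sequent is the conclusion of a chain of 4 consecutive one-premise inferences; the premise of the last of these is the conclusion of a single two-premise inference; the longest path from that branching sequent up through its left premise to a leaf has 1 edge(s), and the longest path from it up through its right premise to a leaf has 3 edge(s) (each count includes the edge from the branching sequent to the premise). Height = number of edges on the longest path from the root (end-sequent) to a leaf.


Longest path through the left premise: 1 edges (measured from the branching sequent)
Longest path through the right premise: 3 edges
Height of the subtree rooted at the branching sequent: max(1, 3) = 3
The branching sequent sits 4 edges above the root (the chain of one-premise inferences), so height = 3 + 4 = 7

7


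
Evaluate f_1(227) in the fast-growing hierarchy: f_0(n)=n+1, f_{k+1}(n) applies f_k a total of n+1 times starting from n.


f_1(227) = f_0^228(227)
f_0 adds 1 each time, applied 228 times.
f_1(227) = 227 + 228 = 455

455


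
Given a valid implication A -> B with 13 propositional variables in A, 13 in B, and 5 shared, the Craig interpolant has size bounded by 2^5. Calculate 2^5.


Shared atoms = 5
Craig interpolant size bound = 2^5
= 32

32


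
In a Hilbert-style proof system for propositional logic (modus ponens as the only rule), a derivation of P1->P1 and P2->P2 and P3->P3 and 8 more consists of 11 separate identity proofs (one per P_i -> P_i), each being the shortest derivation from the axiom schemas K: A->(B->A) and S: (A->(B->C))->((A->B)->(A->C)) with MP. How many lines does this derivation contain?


The shortest proof of A->A from K and S in the Hilbert calculus has exactly 5 lines:
(1) K instance A->((A->A)->A), (2) S instance, (3) MP on 1,2, (4) K instance A->(A->A), (5) MP on 3,4.
For 11 independent identities: 11 * 5 = 55 lines total.

55


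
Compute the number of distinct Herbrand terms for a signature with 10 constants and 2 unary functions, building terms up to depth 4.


Herbrand terms by depth:
Depth 0: 10 constants
Depth 1: 20 new terms (running total: 30)
Depth 2: 40 new terms (running total: 70)
Depth 3: 80 new terms (running total: 150)
Depth 4: 160 new terms (running total: 310)
Total distinct ground terms = 310

310


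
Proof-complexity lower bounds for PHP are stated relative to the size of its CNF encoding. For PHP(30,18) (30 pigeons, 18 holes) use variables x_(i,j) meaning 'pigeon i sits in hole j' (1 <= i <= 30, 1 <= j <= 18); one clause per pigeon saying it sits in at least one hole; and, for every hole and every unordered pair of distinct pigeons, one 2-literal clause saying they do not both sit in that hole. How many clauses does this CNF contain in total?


PHP(30,18): 30 pigeons, 18 holes, 30*18 = 540 variables.
- pigeon clauses: one per pigeon -> 30 clauses
- hole clauses: 18 holes * C(30,2) = 18 * 435 -> 7830 clauses
Total clauses = 30 + 7830 = 7860

7860
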